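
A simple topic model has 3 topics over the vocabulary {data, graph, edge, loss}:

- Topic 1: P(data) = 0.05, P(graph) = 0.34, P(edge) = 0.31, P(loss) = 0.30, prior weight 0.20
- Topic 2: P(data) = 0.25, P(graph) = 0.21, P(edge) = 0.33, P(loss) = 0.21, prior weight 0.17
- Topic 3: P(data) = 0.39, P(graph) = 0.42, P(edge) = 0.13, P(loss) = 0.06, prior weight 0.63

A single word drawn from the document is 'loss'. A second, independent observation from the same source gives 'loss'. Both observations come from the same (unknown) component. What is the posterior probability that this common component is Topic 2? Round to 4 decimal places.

The responsibility of component k is P(Z=k) f_k(x) divided by Σ_j P(Z=j) f_j(x).
Since both observations come from the same component, the likelihood for component k is f_k(x₁)·f_k(x₂).
  f_1 = [0.3] × [0.3] = 0.09
  f_2 = [0.21] × [0.21] = 0.0441
  f_3 = [0.06] × [0.06] = 0.0036
Weight by the priors:
  P(Z=1)·f_1 = 0.20 × 0.09 = 0.018
  P(Z=2)·f_2 = 0.17 × 0.0441 = 0.007497
  P(Z=3)·f_3 = 0.63 × 0.0036 = 0.002268
Denominator: 0.018 + 0.007497 + 0.002268 = 0.027765
P(Topic 2 | x₁, x₂) = 0.007497 / 0.027765 ≈ 0.2700

0.2700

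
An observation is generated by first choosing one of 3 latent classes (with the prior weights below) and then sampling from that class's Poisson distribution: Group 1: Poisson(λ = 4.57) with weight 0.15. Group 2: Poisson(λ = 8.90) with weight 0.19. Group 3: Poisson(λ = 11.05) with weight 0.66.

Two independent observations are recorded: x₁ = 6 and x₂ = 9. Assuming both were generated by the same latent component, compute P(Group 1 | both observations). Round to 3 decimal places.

P(component k | x) = π_k·f_k(x) / marginal(x), where marginal(x) = Σ_j π_j·f_j(x).
Since both observations come from the same component, the likelihood for component k is f_k(x₁)·f_k(x₂).
  f_1 = [e^(−4.57)·4.57^6/6! = 0.131051] × [0.0248174] = 0.00325234
  f_2 = [e^(−8.90)·8.90^6/6! = 0.0941427] × [0.131682] = 0.0123969
  f_3 = [e^(−11.05)·11.05^6/6! = 0.0401686] × [0.107533] = 0.00431947
Prior × likelihood for each component:
  π_1·f_1 = 0.15 × 0.00325234 = 0.000487851
  π_2·f_2 = 0.19 × 0.0123969 = 0.00235541
  π_3·f_3 = 0.66 × 0.00431947 = 0.00285085
Marginal: 0.000487851 + 0.00235541 + 0.00285085 = 0.00569411
So the posterior for Group 1 is 0.000487851 / 0.00569411 ≈ 0.086.

0.086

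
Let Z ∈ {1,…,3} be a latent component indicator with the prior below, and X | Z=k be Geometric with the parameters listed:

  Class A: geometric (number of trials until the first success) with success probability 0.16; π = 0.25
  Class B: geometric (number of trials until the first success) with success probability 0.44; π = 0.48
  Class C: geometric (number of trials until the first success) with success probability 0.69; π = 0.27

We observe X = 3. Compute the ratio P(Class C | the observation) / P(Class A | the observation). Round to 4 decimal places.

Since P(k|x) ∝ π_k f_k(x), the posterior odds are π_i f_i(x) / (π_j f_j(x)).
Geometric probabilities:
  L_A = 0.112896
  L_B = 0.137984
  L_C = 0.066309
0.0179034 / 0.028224 ≈ 0.6343

0.6343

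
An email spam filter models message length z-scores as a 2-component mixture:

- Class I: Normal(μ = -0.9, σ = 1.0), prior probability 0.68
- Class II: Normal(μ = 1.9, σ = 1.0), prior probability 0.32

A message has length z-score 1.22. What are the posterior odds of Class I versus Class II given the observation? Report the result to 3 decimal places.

Since P(k|x) ∝ P(Z=k) f_k(x), the posterior odds are P(Z=i) f_i(x) / (P(Z=j) f_j(x)).
Evaluate each component's likelihood at the observed value:
  f_I = (1/(1.0·√(2π)))·exp(−(1.22−-0.9)²/(2·1.0²)) = 0.398942·exp(-2.24720) = 0.0421661
  f_II = (1/(1.0·√(2π)))·exp(−(1.22−1.9)²/(2·1.0²)) = 0.398942·exp(-0.23120) = 0.316593
0.028673 / 0.10131 ≈ 0.283

0.283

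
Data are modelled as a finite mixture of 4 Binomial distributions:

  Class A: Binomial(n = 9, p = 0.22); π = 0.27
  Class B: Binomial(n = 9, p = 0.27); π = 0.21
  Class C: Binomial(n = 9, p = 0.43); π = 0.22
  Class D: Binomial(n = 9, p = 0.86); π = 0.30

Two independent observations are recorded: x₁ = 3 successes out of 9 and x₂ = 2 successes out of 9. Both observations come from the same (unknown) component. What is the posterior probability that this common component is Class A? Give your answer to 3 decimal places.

0.433

The responsibility of component k is w_k f_k(x) divided by Σ_j w_j f_j(x).
Since both observations come from the same component, the likelihood for component k is f_k(x₁)·f_k(x₂).
  L_A = [C(9,3)·0.22^3·0.78^6 = 84·0.010648·0.2252 = 0.201426] × [0.306062] = 0.0616489
  L_B = [C(9,3)·0.27^3·0.73^6 = 84·0.019683·0.151334 = 0.250212] × [0.289928] = 0.0725434
  L_C = [C(9,3)·0.43^3·0.57^6 = 84·0.079507·0.0342964 = 0.229052] × [0.130126] = 0.0298056
  L_D = [C(9,3)·0.86^3·0.14^6 = 84·0.636056·7.52954e-06 = 0.000402293] × [2.8067e-05] = 1.12912e-08
Prior × likelihood for each component:
  w_A·L_A = 0.27 × 0.0616489 = 0.0166452
  w_B·L_B = 0.21 × 0.0725434 = 0.0152341
  w_C·L_C = 0.22 × 0.0298056 = 0.00655722
  w_D·L_D = 0.30 × 1.12912e-08 = 3.38735e-09
Sum: 0.0166452 + 0.0152341 + 0.00655722 + 3.38735e-09 = 0.0384365
P(Class A | x₁, x₂) = 0.0166452 / 0.0384365 ≈ 0.433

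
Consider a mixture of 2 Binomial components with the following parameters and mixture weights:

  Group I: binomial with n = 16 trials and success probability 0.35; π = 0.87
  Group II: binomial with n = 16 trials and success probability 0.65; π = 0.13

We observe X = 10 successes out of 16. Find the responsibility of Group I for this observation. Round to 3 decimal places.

0.360

By Bayes' theorem, P(k | x) = π_k f_k(x) / Σ_j π_j f_j(x).
Component likelihoods at x = 10 successes out of 16:
  f_I = 0.0166604
  f_II = 0.198183
Multiply by the mixture weights:
  π_I·f_I = 0.87 × 0.0166604 = 0.0144945
  π_II·f_II = 0.13 × 0.198183 = 0.0257638
Sum: 0.0144945 + 0.0257638 = 0.0402583
P(Group I | the observation) ≈ 0.360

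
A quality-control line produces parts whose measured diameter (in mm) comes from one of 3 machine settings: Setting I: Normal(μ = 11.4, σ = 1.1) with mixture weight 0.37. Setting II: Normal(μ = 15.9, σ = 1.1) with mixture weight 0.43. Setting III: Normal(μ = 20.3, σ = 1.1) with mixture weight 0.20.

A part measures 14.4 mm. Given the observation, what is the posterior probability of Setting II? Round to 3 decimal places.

Apply Bayes' rule: the posterior for each component is proportional to its prior times its likelihood at x.
Component likelihoods at x = 14.4 mm:
  L_I = (1/(1.1·√(2π)))·exp(−(14.4−11.4)²/(2·1.1²)) = 0.362675·exp(-3.71901) = 0.00879777
  L_II = (1/(1.1·√(2π)))·exp(−(14.4−15.9)²/(2·1.1²)) = 0.362675·exp(-0.92975) = 0.14313
  L_III = (1/(1.1·√(2π)))·exp(−(14.4−20.3)²/(2·1.1²)) = 0.362675·exp(-14.38430) = 2.05351e-07
Multiply by the mixture weights:
  P(Z=I)·L_I = 0.37 × 0.00879777 = 0.00325517
  P(Z=II)·L_II = 0.43 × 0.14313 = 0.061546
  P(Z=III)·L_III = 0.20 × 2.05351e-07 = 4.10702e-08
Normaliser: 0.00325517 + 0.061546 + 4.10702e-08 = 0.0648012
Responsibility of Setting II: 0.061546 / 0.0648012 ≈ 0.950

0.950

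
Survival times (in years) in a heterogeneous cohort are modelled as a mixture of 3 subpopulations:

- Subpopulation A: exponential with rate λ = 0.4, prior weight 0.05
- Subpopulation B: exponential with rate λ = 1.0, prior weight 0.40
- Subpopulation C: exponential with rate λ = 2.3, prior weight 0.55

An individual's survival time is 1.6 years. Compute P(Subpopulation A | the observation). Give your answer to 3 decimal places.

Posterior ∝ prior × likelihood, so P(k | x) ∝ π_k f_k(x); normalise over all components.
Evaluate each component's likelihood at the observed value:
  p_A = 0.210917
  p_B = 0.201897
  p_C = 0.0580128
Prior × likelihood for each component:
  π_A·p_A = 0.05 × 0.210917 = 0.0105458
  π_B·p_B = 0.40 × 0.201897 = 0.0807586
  π_C·p_C = 0.55 × 0.0580128 = 0.0319071
Evidence: 0.0105458 + 0.0807586 + 0.0319071 = 0.123212
P(Subpopulation A | data) = 0.0105458 / 0.123212 ≈ 0.086

0.086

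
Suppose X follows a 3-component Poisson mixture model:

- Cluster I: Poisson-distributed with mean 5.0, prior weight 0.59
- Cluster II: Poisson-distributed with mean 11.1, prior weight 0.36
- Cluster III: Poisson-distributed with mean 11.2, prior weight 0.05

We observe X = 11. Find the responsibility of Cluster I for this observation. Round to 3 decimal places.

The responsibility of component k is π_k f_k(x) divided by Σ_j π_j f_j(x).
Poisson probabilities:
  L_I = e^(−5.0)·5.0^11/11! = 0.00824218
  L_II = e^(−11.1)·11.1^11/11! = 0.119324
  L_III = e^(−11.2)·11.2^11/11! = 0.119164
Weight by the priors:
  π_I·L_I = 0.59 × 0.00824218 = 0.00486288
  π_II·L_II = 0.36 × 0.119324 = 0.0429567
  π_III·L_III = 0.05 × 0.119164 = 0.00595819
Sum: 0.00486288 + 0.0429567 + 0.00595819 = 0.0537778
Responsibility of Cluster I: 0.00486288 / 0.0537778 ≈ 0.090

0.090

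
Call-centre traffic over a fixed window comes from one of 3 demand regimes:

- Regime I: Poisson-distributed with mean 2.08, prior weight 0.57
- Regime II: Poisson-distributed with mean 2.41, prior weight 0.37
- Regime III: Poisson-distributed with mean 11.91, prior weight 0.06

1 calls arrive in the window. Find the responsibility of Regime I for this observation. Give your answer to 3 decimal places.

Apply Bayes' rule: the posterior for each component is proportional to its prior times its likelihood at x.
Evaluate each component's likelihood at the observed value:
  p_I = 0.259855
  p_II = 0.216455
  p_III = 8.0069e-05
Unnormalised posteriors:
  π_I·p_I = 0.57 × 0.259855 = 0.148117
  π_II·p_II = 0.37 × 0.216455 = 0.0800883
  π_III·p_III = 0.06 × 8.0069e-05 = 4.80414e-06
Denominator: 0.148117 + 0.0800883 + 4.80414e-06 = 0.22821
P(Regime I | 1 calls) = 0.148117 / 0.22821 ≈ 0.649

0.649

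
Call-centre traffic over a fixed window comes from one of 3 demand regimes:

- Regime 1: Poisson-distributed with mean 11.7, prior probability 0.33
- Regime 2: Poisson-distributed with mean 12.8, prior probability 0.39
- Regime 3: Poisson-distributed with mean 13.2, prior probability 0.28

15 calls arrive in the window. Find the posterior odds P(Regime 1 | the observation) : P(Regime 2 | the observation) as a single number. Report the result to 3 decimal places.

0.660

Only the two components matter; the odds are (π_i f_i(x)) / (π_j f_j(x)).
Poisson probabilities:
  L_1 = e^(−11.7)·11.7^15/15! = 0.066841
  L_2 = e^(−12.8)·12.8^15/15! = 0.0856408
  L_3 = e^(−13.2)·13.2^15/15! = 0.0910798
Odds = (0.33/0.39) × (0.066841/0.0856408) = 0.846154 × 0.780481 ≈ 0.660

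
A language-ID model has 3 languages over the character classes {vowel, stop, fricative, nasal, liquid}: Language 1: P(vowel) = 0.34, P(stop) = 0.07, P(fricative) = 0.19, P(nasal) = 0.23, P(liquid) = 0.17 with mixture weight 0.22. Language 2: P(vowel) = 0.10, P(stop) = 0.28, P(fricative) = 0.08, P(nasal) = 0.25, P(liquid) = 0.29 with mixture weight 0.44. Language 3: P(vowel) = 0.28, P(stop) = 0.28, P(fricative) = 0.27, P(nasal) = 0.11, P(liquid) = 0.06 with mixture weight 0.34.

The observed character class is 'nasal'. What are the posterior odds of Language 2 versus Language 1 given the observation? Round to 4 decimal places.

Posterior odds = (π_i f_i(x)) / (π_j f_j(x)); the normalising sum cancels.
Evaluate each component's likelihood at the observed value:
  p_1 = 0.23
  p_2 = 0.25
  p_3 = 0.11
0.11 / 0.0506 ≈ 2.1739

2.1739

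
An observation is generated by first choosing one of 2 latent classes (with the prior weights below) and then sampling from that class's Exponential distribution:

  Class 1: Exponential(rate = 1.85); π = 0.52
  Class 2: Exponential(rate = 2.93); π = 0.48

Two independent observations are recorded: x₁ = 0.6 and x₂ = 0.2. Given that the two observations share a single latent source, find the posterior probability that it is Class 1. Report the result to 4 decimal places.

Apply Bayes' rule: the posterior for each component is proportional to its prior times its likelihood at x.
Since both observations come from the same component, the likelihood for component k is f_k(x₁)·f_k(x₂).
  L_1 = [1.85·e^(−1.85·0.6) = 1.85·e^(−1.1100) = 0.609684] × [1.27786] = 0.77909
  L_2 = [2.93·e^(−2.93·0.6) = 2.93·e^(−1.7580) = 0.505101] × [1.63069] = 0.823662
Prior × likelihood for each component:
  w_1·L_1 = 0.52 × 0.77909 = 0.405127
  w_2·L_2 = 0.48 × 0.823662 = 0.395358
Sum: 0.405127 + 0.395358 = 0.800485
So the posterior for Class 1 is 0.405127 / 0.800485 ≈ 0.5061.

0.5061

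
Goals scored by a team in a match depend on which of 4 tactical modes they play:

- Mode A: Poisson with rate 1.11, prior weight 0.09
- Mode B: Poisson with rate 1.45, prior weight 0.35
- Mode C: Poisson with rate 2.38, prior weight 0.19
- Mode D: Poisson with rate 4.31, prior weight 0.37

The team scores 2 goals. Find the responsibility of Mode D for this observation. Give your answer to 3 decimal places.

0.230

P(component k | x) = w_k·f_k(x) / marginal(x), where marginal(x) = Σ_j w_j·f_j(x).
Evaluate each component's likelihood at the observed value:
  f_A = 0.203025
  f_B = 0.246592
  f_C = 0.262122
  f_D = 0.124771
Prior × likelihood for each component:
  w_A·f_A = 0.09 × 0.203025 = 0.0182722
  w_B·f_B = 0.35 × 0.246592 = 0.0863072
  w_C·f_C = 0.19 × 0.262122 = 0.0498031
  w_D·f_D = 0.37 × 0.124771 = 0.0461654
Denominator: 0.0182722 + 0.0863072 + 0.0498031 + 0.0461654 = 0.200548
So the posterior for Mode D is 0.0461654 / 0.200548 ≈ 0.230.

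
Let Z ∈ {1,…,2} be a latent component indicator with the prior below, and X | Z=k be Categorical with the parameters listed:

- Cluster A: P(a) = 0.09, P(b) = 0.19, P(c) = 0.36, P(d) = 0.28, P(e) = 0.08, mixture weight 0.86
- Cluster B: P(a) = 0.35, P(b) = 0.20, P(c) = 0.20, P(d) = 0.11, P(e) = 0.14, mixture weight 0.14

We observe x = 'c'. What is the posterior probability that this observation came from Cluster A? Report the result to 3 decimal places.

By Bayes' theorem, P(k | x) = π_k f_k(x) / Σ_j π_j f_j(x).
Component likelihoods at x = 'c':
  f_A = 0.36
  f_B = 0.2
Multiply by the mixture weights:
  π_A·f_A = 0.86 × 0.36 = 0.3096
  π_B·f_B = 0.14 × 0.2 = 0.028
Denominator: 0.3096 + 0.028 = 0.3376
P(Cluster A | 'c') ≈ 0.917

0.917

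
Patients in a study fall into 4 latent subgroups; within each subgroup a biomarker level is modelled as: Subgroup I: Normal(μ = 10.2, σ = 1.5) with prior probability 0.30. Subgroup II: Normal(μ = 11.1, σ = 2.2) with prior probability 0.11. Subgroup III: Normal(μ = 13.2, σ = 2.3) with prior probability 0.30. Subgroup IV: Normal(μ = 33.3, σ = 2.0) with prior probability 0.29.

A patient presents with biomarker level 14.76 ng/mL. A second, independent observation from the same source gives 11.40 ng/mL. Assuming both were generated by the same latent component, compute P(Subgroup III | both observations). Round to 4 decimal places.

Apply Bayes' rule: the posterior for each component is proportional to its prior times its likelihood at x.
Since both observations come from the same component, the likelihood for component k is f_k(x₁)·f_k(x₂).
  f_I = [(1/(1.5·√(2π)))·exp(−(14.76−10.2)²/(2·1.5²)) = 0.265962·exp(-4.62080) = 0.00261837] × [0.193128] = 0.00050568
  f_II = [(1/(2.2·√(2π)))·exp(−(14.76−11.1)²/(2·2.2²)) = 0.181337·exp(-1.38384) = 0.0454456] × [0.179659] = 0.00816472
  f_III = [(1/(2.3·√(2π)))·exp(−(14.76−13.2)²/(2·2.3²)) = 0.173453·exp(-0.23002) = 0.137812] × [0.127698] = 0.0175983
  f_IV = [(1/(2.0·√(2π)))·exp(−(14.76−33.3)²/(2·2.0²)) = 0.199471·exp(-42.96645) = 4.36303e-20] × [1.83393e-27] = 8.00149e-47
Unnormalised posteriors:
  w_I·f_I = 0.30 × 0.00050568 = 0.000151704
  w_II·f_II = 0.11 × 0.00816472 = 0.00089812
  w_III·f_III = 0.30 × 0.0175983 = 0.00527949
  w_IV·f_IV = 0.29 × 8.00149e-47 = 2.32043e-47
Marginal: 0.000151704 + 0.00089812 + 0.00527949 + 2.32043e-47 = 0.00632932
So the posterior for Subgroup III is 0.00527949 / 0.00632932 ≈ 0.8341.

0.8341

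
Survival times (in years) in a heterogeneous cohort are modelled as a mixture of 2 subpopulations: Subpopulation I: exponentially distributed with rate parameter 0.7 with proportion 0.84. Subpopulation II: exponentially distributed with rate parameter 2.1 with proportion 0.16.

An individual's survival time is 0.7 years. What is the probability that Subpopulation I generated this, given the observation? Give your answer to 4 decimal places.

0.8234

Posterior ∝ prior × likelihood, so P(k | x) ∝ P(Z=k) f_k(x); normalise over all components.
Component likelihoods at x = 0.7 years:
  f_I = 0.7·e^(−0.7·0.7) = 0.7·e^(−0.4900) = 0.428838
  f_II = 2.1·e^(−2.1·0.7) = 2.1·e^(−1.4700) = 0.482844
Prior × likelihood for each component:
  P(Z=I)·f_I = 0.84 × 0.428838 = 0.360224
  P(Z=II)·f_II = 0.16 × 0.482844 = 0.077255
Marginal: 0.360224 + 0.077255 = 0.437479
Responsibility of Subpopulation I: 0.360224 / 0.437479 ≈ 0.8234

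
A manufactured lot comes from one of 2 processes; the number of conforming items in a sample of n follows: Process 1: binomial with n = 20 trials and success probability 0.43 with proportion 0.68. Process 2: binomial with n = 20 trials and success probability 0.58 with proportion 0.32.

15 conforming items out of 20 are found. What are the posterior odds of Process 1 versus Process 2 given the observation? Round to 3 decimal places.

Since P(k|x) ∝ w_k f_k(x), the posterior odds are w_i f_i(x) / (w_j f_j(x)).
Component likelihoods at x = 15 conforming items out of 20:
  p_1 = 0.00296377
  p_2 = 0.0572941
Posterior odds = (w_1·p_1) / (w_2·p_2) = (0.68·0.00296377) / (0.32·0.0572941) = 0.00201537 / 0.0183341 ≈ 0.110

0.110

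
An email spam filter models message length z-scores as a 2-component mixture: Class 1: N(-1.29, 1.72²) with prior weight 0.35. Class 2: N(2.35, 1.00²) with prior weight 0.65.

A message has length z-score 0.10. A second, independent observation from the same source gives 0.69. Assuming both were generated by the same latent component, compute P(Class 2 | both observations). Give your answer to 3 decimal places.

The responsibility of component k is P(Z=k) f_k(x) divided by Σ_j P(Z=j) f_j(x).
Since both observations come from the same component, the likelihood for component k is f_k(x₁)·f_k(x₂).
  p_1 = [(1/(1.72·√(2π)))·exp(−(0.10−-1.29)²/(2·1.72²)) = 0.231943·exp(-0.32654) = 0.167327] × [0.11957] = 0.0200073
  p_2 = [(1/(1.00·√(2π)))·exp(−(0.10−2.35)²/(2·1.00²)) = 0.398942·exp(-2.53125) = 0.0317397] × [0.100586] = 0.00319258
Unnormalised posteriors:
  P(Z=1)·p_1 = 0.35 × 0.0200073 = 0.00700255
  P(Z=2)·p_2 = 0.65 × 0.00319258 = 0.00207517
Evidence: 0.00700255 + 0.00207517 = 0.00907773
P(Class 2 | x₁, x₂) ≈ 0.229

0.229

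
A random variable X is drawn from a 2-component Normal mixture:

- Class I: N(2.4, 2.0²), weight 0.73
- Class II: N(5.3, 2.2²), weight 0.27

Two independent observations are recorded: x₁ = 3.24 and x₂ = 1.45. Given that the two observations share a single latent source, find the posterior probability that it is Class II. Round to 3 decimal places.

The responsibility of component k is π_k f_k(x) divided by Σ_j π_j f_j(x).
Since both observations come from the same component, the likelihood for component k is f_k(x₁)·f_k(x₂).
  f_I = [(1/(2.0·√(2π)))·exp(−(3.24−2.4)²/(2·2.0²)) = 0.199471·exp(-0.08820) = 0.182631] × [0.178191] = 0.0325433
  f_II = [(1/(2.2·√(2π)))·exp(−(3.24−5.3)²/(2·2.2²)) = 0.181337·exp(-0.43839) = 0.116976] × [0.039217] = 0.00458745
Prior × likelihood for each component:
  π_I·f_I = 0.73 × 0.0325433 = 0.0237566
  π_II·f_II = 0.27 × 0.00458745 = 0.00123861
Normaliser: 0.0237566 + 0.00123861 = 0.0249952
Responsibility of Class II: 0.00123861 / 0.0249952 ≈ 0.050

0.050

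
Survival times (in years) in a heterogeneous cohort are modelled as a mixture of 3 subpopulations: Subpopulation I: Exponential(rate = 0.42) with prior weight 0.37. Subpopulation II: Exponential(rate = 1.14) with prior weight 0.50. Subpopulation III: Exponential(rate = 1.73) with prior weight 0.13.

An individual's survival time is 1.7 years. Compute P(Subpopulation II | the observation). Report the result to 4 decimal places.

P(component k | x) = w_k·f_k(x) / marginal(x), where marginal(x) = Σ_j w_j·f_j(x).
Component likelihoods at x = 1.7 years:
  f_I = 0.205666
  f_II = 0.16415
  f_III = 0.0913663
Unnormalised posteriors:
  w_I·f_I = 0.37 × 0.205666 = 0.0760965
  w_II·f_II = 0.50 × 0.16415 = 0.0820752
  w_III·f_III = 0.13 × 0.0913663 = 0.0118776
Evidence: 0.0760965 + 0.0820752 + 0.0118776 = 0.170049
P(Subpopulation II | data) ≈ 0.4827

0.4827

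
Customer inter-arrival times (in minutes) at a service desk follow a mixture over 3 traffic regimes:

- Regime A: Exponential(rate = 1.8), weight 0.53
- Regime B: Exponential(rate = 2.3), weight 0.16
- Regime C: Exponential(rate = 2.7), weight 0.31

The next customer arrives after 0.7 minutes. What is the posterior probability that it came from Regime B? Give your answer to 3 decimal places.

0.156

By Bayes' theorem, P(k | x) = π_k f_k(x) / Σ_j π_j f_j(x).
Exponential densities:
  L_A = 0.510577
  L_B = 0.459742
  L_C = 0.407894
Multiply by the mixture weights:
  π_A·L_A = 0.53 × 0.510577 = 0.270606
  π_B·L_B = 0.16 × 0.459742 = 0.0735586
  π_C·L_C = 0.31 × 0.407894 = 0.126447
Normaliser: 0.270606 + 0.0735586 + 0.126447 = 0.470612
Responsibility of Regime B: 0.0735586 / 0.470612 ≈ 0.156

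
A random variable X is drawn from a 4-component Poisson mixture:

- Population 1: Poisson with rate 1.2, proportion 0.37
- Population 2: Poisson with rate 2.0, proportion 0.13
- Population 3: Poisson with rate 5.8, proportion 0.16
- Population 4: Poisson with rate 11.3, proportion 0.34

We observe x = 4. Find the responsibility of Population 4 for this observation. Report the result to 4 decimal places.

By Bayes' theorem, P(k | x) = w_k f_k(x) / Σ_j w_j f_j(x).
Component likelihoods at x = 4:
  f_1 = 0.0260232
  f_2 = 0.0902235
  f_3 = 0.142755
  f_4 = 0.00840572
Weight by the priors:
  w_1·f_1 = 0.37 × 0.0260232 = 0.00962858
  w_2·f_2 = 0.13 × 0.0902235 = 0.0117291
  w_3·f_3 = 0.16 × 0.142755 = 0.0228409
  w_4·f_4 = 0.34 × 0.00840572 = 0.00285794
Evidence: 0.00962858 + 0.0117291 + 0.0228409 + 0.00285794 = 0.0470565
Responsibility of Population 4: 0.00285794 / 0.0470565 ≈ 0.0607

0.0607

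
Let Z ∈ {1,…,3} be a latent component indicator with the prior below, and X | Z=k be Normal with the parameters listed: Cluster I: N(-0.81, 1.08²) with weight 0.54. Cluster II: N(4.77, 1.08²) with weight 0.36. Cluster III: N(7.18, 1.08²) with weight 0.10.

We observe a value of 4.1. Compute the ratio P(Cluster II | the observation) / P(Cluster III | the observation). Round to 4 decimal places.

Only the two components matter; the odds are (w_i f_i(x)) / (w_j f_j(x)).
Component likelihoods at x = 4.1:
  L_I = 1.20036e-05
  L_II = 0.30473
  L_III = 0.00633016
Odds = (0.36/0.10) × (0.30473/0.00633016) = 3.6 × 48.1393 ≈ 173.3016

173.3016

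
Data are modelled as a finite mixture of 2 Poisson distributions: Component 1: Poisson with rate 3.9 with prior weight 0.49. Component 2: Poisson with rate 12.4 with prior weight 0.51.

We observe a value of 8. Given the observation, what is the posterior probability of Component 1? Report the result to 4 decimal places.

0.3114

P(component k | x) = π_k·f_k(x) / marginal(x), where marginal(x) = Σ_j π_j·f_j(x).
Poisson probabilities:
  f_1 = 0.0268688
  f_2 = 0.0570954
Weight by the priors:
  π_1·f_1 = 0.49 × 0.0268688 = 0.0131657
  π_2·f_2 = 0.51 × 0.0570954 = 0.0291187
Marginal: 0.0131657 + 0.0291187 = 0.0422844
P(Component 1 | x) ≈ 0.3114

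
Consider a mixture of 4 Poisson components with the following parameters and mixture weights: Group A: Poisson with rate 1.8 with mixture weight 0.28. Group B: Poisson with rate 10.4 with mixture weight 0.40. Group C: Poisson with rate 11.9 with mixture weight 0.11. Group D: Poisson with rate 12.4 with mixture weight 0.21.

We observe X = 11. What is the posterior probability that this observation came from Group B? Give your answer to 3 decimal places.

The responsibility of component k is π_k f_k(x) divided by Σ_j π_j f_j(x).
Evaluate each component's likelihood at the observed value:
  L_A = 2.66141e-06
  L_B = 0.117368
  L_C = 0.115281
  L_D = 0.109959
Prior × likelihood for each component:
  π_A·L_A = 0.28 × 2.66141e-06 = 7.45195e-07
  π_B·L_B = 0.40 × 0.117368 = 0.0469471
  π_C·L_C = 0.11 × 0.115281 = 0.0126809
  π_D·L_D = 0.21 × 0.109959 = 0.0230914
Normaliser: 7.45195e-07 + 0.0469471 + 0.0126809 + 0.0230914 = 0.0827201
P(Group B | data) = 0.0469471 / 0.0827201 ≈ 0.568

0.568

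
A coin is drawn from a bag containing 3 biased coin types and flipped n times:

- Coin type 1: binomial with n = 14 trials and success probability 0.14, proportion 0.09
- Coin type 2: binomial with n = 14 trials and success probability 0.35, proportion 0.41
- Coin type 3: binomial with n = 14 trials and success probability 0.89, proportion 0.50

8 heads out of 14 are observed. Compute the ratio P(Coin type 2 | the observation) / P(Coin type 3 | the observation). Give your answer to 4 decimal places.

19.9693

The posterior odds equal the prior odds times the likelihood ratio: (π_i/π_j)·(f_i(x)/f_j(x)).
Binomial probabilities:
  f_1 = 0.000179296
  f_2 = 0.0510011
  f_3 = 0.00209426
Posterior odds = (π_2·f_2) / (π_3·f_3) = (0.41·0.0510011) / (0.50·0.00209426) = 0.0209105 / 0.00104713 ≈ 19.9693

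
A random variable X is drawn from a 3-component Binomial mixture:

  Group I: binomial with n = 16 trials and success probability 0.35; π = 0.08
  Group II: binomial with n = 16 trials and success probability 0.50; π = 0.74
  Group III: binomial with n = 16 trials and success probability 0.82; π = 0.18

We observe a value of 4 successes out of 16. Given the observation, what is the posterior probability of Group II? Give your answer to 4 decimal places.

P(component k | x) = P(Z=k)·f_k(x) / marginal(x), where marginal(x) = Σ_j P(Z=j)·f_j(x).
Component likelihoods at x = 4 successes out of 16:
  L_I = 0.155347
  L_II = 0.027771
  L_III = 9.51912e-07
Unnormalised posteriors:
  P(Z=I)·L_I = 0.08 × 0.155347 = 0.0124278
  P(Z=II)·L_II = 0.74 × 0.027771 = 0.0205505
  P(Z=III)·L_III = 0.18 × 9.51912e-07 = 1.71344e-07
Normaliser: 0.0124278 + 0.0205505 + 1.71344e-07 = 0.0329785
P(Group II | 4 successes out of 16) = 0.0205505 / 0.0329785 ≈ 0.6231

0.6231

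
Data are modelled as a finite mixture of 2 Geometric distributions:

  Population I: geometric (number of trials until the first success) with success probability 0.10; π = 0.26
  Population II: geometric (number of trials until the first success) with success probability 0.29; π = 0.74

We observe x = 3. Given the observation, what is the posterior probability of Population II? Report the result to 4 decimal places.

0.8370

P(component k | x) = P(Z=k)·f_k(x) / marginal(x), where marginal(x) = Σ_j P(Z=j)·f_j(x).
Geometric probabilities:
  f_I = 0.10·(1−0.10)^2 = 0.10·0.81 = 0.081
  f_II = 0.29·(1−0.29)^2 = 0.29·0.5041 = 0.146189
Weight by the priors:
  P(Z=I)·f_I = 0.26 × 0.081 = 0.02106
  P(Z=II)·f_II = 0.74 × 0.146189 = 0.10818
Marginal: 0.02106 + 0.10818 = 0.12924
P(Population II | the observation) = 0.10818 / 0.12924 ≈ 0.8370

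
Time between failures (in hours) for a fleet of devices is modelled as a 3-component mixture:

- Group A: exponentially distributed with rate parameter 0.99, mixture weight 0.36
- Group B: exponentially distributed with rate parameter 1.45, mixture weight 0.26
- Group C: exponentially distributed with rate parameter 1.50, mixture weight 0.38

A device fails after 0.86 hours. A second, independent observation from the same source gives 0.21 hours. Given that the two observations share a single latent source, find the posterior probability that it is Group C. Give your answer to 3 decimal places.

The responsibility of component k is π_k f_k(x) divided by Σ_j π_j f_j(x).
Since both observations come from the same component, the likelihood for component k is f_k(x₁)·f_k(x₂).
  L_A = [0.422549] × [0.804165] = 0.339799
  L_B = [0.41668] × [1.06936] = 0.445582
  L_C = [0.412906] × [1.09468] = 0.452001
Prior × likelihood for each component:
  π_A·L_A = 0.36 × 0.339799 = 0.122328
  π_B·L_B = 0.26 × 0.445582 = 0.115851
  π_C·L_C = 0.38 × 0.452001 = 0.171761
Denominator: 0.122328 + 0.115851 + 0.171761 = 0.40994
P(Group C | x) = 0.171761 / 0.40994 ≈ 0.419

0.419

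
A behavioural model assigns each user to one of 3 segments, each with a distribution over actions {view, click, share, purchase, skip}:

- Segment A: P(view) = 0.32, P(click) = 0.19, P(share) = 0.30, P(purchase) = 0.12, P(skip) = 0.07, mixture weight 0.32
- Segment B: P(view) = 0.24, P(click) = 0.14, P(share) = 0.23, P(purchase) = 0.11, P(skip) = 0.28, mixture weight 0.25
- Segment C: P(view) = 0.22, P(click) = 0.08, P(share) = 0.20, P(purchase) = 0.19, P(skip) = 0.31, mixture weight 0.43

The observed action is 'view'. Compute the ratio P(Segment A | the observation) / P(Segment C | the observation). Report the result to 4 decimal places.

Posterior odds = (w_i f_i(x)) / (w_j f_j(x)); the normalising sum cancels.
Evaluate each component's likelihood at the observed value:
  f_A = 0.32
  f_B = 0.24
  f_C = 0.22
Posterior odds = (w_A·f_A) / (w_C·f_C) = (0.32·0.32) / (0.43·0.22) = 0.1024 / 0.0946 ≈ 1.0825

1.0825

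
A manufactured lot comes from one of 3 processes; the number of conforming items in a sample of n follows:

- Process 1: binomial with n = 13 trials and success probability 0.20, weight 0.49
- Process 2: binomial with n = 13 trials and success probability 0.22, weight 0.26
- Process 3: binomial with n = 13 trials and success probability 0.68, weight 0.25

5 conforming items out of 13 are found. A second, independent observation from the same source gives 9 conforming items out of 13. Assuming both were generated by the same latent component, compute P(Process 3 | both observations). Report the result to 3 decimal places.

By Bayes' theorem, P(k | x) = P(Z=k) f_k(x) / Σ_j P(Z=j) f_j(x).
Since both observations come from the same component, the likelihood for component k is f_k(x₁)·f_k(x₂).
  f_1 = [C(13,5)·0.20^5·0.80^8 = 1287·0.00032·0.167772 = 0.0690953] × [0.000149946] = 1.03606e-05
  f_2 = [C(13,5)·0.22^5·0.78^8 = 1287·0.000515363·0.137011 = 0.0908759] × [0.000319513] = 2.9036e-05
  f_3 = [C(13,5)·0.68^5·0.32^8 = 1287·0.145393·0.000109951 = 0.0205742] × [0.23307] = 0.00479523
Prior × likelihood for each component:
  P(Z=1)·f_1 = 0.49 × 1.03606e-05 = 5.07669e-06
  P(Z=2)·f_2 = 0.26 × 2.9036e-05 = 7.54937e-06
  P(Z=3)·f_3 = 0.25 × 0.00479523 = 0.00119881
Evidence: 5.07669e-06 + 7.54937e-06 + 0.00119881 = 0.00121143
Responsibility of Process 3: 0.00119881 / 0.00121143 ≈ 0.990

0.990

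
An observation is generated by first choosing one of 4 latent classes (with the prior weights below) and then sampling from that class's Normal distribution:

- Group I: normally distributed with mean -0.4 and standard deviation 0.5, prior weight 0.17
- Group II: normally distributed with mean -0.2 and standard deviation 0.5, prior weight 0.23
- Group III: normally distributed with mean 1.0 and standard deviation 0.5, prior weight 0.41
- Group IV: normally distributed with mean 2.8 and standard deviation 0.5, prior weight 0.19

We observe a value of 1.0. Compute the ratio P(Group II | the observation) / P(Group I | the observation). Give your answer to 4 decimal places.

Since P(k|x) ∝ w_k f_k(x), the posterior odds are w_i f_i(x) / (w_j f_j(x)).
Normal densities:
  L_I = (1/(0.5·√(2π)))·exp(−(1.0−-0.4)²/(2·0.5²)) = 0.797885·exp(-3.92000) = 0.0158309
  L_II = (1/(0.5·√(2π)))·exp(−(1.0−-0.2)²/(2·0.5²)) = 0.797885·exp(-2.88000) = 0.0447891
  L_III = (1/(0.5·√(2π)))·exp(−(1.0−1.0)²/(2·0.5²)) = 0.797885·exp(-0.00000) = 0.797885
  L_IV = (1/(0.5·√(2π)))·exp(−(1.0−2.8)²/(2·0.5²)) = 0.797885·exp(-6.48000) = 0.0012238
Odds = (0.23/0.17) × (0.0447891/0.0158309) = 1.35294 × 2.82922 ≈ 3.8278

3.8278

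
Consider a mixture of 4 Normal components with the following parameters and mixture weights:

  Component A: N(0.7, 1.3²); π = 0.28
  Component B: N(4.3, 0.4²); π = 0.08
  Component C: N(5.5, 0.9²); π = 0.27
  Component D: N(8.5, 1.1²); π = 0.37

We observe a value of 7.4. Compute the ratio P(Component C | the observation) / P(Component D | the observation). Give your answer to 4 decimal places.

Only the two components matter; the odds are (π_i f_i(x)) / (π_j f_j(x)).
Evaluate each component's likelihood at the observed value:
  f_A = (1/(1.3·√(2π)))·exp(−(7.4−0.7)²/(2·1.3²)) = 0.306879·exp(-13.28107) = 5.23689e-07
  f_B = (1/(0.4·√(2π)))·exp(−(7.4−4.3)²/(2·0.4²)) = 0.997356·exp(-30.03125) = 9.04574e-14
  f_C = (1/(0.9·√(2π)))·exp(−(7.4−5.5)²/(2·0.9²)) = 0.443269·exp(-2.22840) = 0.0477406
  f_D = (1/(1.1·√(2π)))·exp(−(7.4−8.5)²/(2·1.1²)) = 0.362675·exp(-0.50000) = 0.219973
Posterior odds = (π_C·f_C) / (π_D·f_D) = (0.27·0.0477406) / (0.37·0.219973) = 0.01289 / 0.0813902 ≈ 0.1584

0.1584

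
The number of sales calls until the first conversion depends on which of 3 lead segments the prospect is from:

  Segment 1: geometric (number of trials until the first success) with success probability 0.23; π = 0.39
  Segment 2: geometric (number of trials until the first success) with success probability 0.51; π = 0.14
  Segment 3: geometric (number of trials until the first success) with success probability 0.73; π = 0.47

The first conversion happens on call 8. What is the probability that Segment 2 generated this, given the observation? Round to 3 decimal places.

Posterior ∝ prior × likelihood, so P(k | x) ∝ π_k f_k(x); normalise over all components.
Component likelihoods at x = 8:
  f_1 = 0.23·(1−0.23)^7 = 0.23·0.160485 = 0.0369116
  f_2 = 0.51·(1−0.51)^7 = 0.51·0.00678223 = 0.00345894
  f_3 = 0.73·(1−0.73)^7 = 0.73·0.000104604 = 7.63606e-05
Multiply by the mixture weights:
  π_1·f_1 = 0.39 × 0.0369116 = 0.0143955
  π_2·f_2 = 0.14 × 0.00345894 = 0.000484251
  π_3·f_3 = 0.47 × 7.63606e-05 = 3.58895e-05
Denominator: 0.0143955 + 0.000484251 + 3.58895e-05 = 0.0149157
So the posterior for Segment 2 is 0.000484251 / 0.0149157 ≈ 0.032.

0.032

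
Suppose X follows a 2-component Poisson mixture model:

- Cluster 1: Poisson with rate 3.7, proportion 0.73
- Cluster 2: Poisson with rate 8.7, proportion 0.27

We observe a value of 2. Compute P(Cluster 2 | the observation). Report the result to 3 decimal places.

0.014

By Bayes' theorem, P(k | x) = P(Z=k) f_k(x) / Σ_j P(Z=j) f_j(x).
Evaluate each component's likelihood at the observed value:
  L_1 = 0.169233
  L_2 = 0.00630444
Prior × likelihood for each component:
  P(Z=1)·L_1 = 0.73 × 0.169233 = 0.12354
  P(Z=2)·L_2 = 0.27 × 0.00630444 = 0.0017022
Sum: 0.12354 + 0.0017022 = 0.125242
P(Cluster 2 | data) = 0.0017022 / 0.125242 ≈ 0.014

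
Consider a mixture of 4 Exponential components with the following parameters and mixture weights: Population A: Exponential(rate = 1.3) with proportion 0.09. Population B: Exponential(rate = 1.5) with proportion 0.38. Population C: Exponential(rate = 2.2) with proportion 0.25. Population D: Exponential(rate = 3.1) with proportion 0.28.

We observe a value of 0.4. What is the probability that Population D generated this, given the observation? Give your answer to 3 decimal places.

Apply Bayes' rule: the posterior for each component is proportional to its prior times its likelihood at x.
Evaluate each component's likelihood at the observed value:
  p_A = 0.772877
  p_B = 0.823217
  p_C = 0.912522
  p_D = 0.897091
Weight by the priors:
  π_A·p_A = 0.09 × 0.772877 = 0.0695589
  π_B·p_B = 0.38 × 0.823217 = 0.312823
  π_C·p_C = 0.25 × 0.912522 = 0.228131
  π_D·p_D = 0.28 × 0.897091 = 0.251186
Marginal: 0.0695589 + 0.312823 + 0.228131 + 0.251186 = 0.861698
Responsibility of Population D: 0.251186 / 0.861698 ≈ 0.292

0.292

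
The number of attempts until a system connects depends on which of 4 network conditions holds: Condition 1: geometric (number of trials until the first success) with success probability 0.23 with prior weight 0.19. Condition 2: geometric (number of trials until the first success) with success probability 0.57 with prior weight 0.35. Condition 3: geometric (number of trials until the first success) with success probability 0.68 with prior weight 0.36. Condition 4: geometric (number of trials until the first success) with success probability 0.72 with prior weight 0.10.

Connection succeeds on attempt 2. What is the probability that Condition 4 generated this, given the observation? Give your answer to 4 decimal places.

P(component k | x) = π_k·f_k(x) / marginal(x), where marginal(x) = Σ_j π_j·f_j(x).
Geometric probabilities:
  f_1 = 0.1771
  f_2 = 0.2451
  f_3 = 0.2176
  f_4 = 0.2016
Weight by the priors:
  π_1·f_1 = 0.19 × 0.1771 = 0.033649
  π_2·f_2 = 0.35 × 0.2451 = 0.085785
  π_3·f_3 = 0.36 × 0.2176 = 0.078336
  π_4·f_4 = 0.10 × 0.2016 = 0.02016
Marginal: 0.033649 + 0.085785 + 0.078336 + 0.02016 = 0.21793
Responsibility of Condition 4: 0.02016 / 0.21793 ≈ 0.0925

0.0925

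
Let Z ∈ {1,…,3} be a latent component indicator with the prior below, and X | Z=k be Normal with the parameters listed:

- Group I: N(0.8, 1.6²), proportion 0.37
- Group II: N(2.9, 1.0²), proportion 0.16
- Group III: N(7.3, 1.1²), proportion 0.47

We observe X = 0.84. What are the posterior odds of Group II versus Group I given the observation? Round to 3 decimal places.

0.083

Only the two components matter; the odds are (π_i f_i(x)) / (π_j f_j(x)).
Evaluate each component's likelihood at the observed value:
  L_I = (1/(1.6·√(2π)))·exp(−(0.84−0.8)²/(2·1.6²)) = 0.249339·exp(-0.00031) = 0.249261
  L_II = (1/(1.0·√(2π)))·exp(−(0.84−2.9)²/(2·1.0²)) = 0.398942·exp(-2.12180) = 0.0477996
  L_III = (1/(1.1·√(2π)))·exp(−(0.84−7.3)²/(2·1.1²)) = 0.362675·exp(-17.24446) = 1.17582e-08
0.00764793 / 0.0922266 ≈ 0.083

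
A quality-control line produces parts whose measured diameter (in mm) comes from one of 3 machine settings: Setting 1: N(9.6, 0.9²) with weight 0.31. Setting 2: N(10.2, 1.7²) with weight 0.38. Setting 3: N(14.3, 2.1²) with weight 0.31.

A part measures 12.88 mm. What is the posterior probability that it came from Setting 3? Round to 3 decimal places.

Posterior ∝ prior × likelihood, so P(k | x) ∝ w_k f_k(x); normalise over all components.
Evaluate each component's likelihood at the observed value:
  L_1 = 0.000578793
  L_2 = 0.067732
  L_3 = 0.151148
Prior × likelihood for each component:
  w_1·L_1 = 0.31 × 0.000578793 = 0.000179426
  w_2·L_2 = 0.38 × 0.067732 = 0.0257382
  w_3·L_3 = 0.31 × 0.151148 = 0.046856
Sum: 0.000179426 + 0.0257382 + 0.046856 = 0.0727736
P(Setting 3 | x) ≈ 0.644

0.644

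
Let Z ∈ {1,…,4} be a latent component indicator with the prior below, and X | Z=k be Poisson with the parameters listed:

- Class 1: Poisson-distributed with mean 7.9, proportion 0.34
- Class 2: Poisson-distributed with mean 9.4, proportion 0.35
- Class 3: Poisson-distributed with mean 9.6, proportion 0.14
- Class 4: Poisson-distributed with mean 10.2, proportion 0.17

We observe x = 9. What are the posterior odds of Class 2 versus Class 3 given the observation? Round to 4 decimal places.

The posterior odds equal the prior odds times the likelihood ratio: (π_i/π_j)·(f_i(x)/f_j(x)).
Poisson probabilities:
  L_1 = e^(−7.9)·7.9^9/9! = 0.122449
  L_2 = e^(−9.4)·9.4^9/9! = 0.130623
  L_3 = e^(−9.6)·9.6^9/9! = 0.129256
  L_4 = e^(−10.2)·10.2^9/9! = 0.122415
Odds = (0.35/0.14) × (0.130623/0.129256) = 2.5 × 1.01057 ≈ 2.5264

2.5264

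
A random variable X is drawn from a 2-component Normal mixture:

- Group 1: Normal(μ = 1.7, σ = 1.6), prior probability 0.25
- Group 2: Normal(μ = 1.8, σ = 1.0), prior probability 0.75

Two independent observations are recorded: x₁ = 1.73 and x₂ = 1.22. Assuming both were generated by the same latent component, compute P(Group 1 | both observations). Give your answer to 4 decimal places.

The responsibility of component k is P(Z=k) f_k(x) divided by Σ_j P(Z=j) f_j(x).
Since both observations come from the same component, the likelihood for component k is f_k(x₁)·f_k(x₂).
  L_1 = [0.249295] × [0.238367] = 0.0594238
  L_2 = [0.397966] × [0.33718] = 0.134186
Multiply by the mixture weights:
  P(Z=1)·L_1 = 0.25 × 0.0594238 = 0.014856
  P(Z=2)·L_2 = 0.75 × 0.134186 = 0.10064
Evidence: 0.014856 + 0.10064 = 0.115496
P(Group 1 | x₁,x₂) ≈ 0.1286

0.1286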